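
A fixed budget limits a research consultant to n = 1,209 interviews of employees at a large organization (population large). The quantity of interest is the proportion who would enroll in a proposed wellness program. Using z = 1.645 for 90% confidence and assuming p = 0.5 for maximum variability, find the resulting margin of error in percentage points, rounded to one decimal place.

2.4

SE(p̂) = √[p(1−p)/n] = √[0.2500/1209] = 0.01438.
E = z × SE = 1.645 × 0.01438 = 0.02365, or 2.4 percentage points.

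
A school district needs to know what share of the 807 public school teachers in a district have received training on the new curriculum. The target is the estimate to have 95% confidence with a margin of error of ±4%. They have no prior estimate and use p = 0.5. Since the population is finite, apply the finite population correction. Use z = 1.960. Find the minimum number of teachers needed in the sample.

345

Unadjusted: n₀ = 1.960² × 0.50 × 0.50 / 0.040² ≈ 600.25, so n₀ = 601.
Finite population correction with N = 807: n = n₀ / (1 + (n₀−1)/N) = 601 / (1 + 600/807) = 601 / 1.7435 ≈ 344.71.
Rounding up, n = 345.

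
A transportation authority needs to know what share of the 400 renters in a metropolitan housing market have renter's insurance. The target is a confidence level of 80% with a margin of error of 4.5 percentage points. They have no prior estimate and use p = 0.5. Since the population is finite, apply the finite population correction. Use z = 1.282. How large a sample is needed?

Unadjusted: n₀ = 1.282² × 0.50 × 0.50 / 0.045² ≈ 202.90, so n₀ = 203.
Finite population correction with N = 400: n = n₀ / (1 + (n₀−1)/N) = 203 / (1 + 202/400) = 203 / 1.5050 ≈ 134.88.
Rounding up, n = 135.

135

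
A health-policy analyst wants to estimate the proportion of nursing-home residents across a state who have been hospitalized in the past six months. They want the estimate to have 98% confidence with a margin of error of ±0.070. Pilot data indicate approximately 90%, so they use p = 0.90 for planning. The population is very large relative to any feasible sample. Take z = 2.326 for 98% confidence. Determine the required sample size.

With p = 0.90, p(1−p) = 0.0900.
n = z²·p(1−p)/E² = 2.326² × 0.0900 / 0.070² = 5.4103 × 0.0900 / 0.004900 ≈ 99.37.
Rounding up gives n = 100.

100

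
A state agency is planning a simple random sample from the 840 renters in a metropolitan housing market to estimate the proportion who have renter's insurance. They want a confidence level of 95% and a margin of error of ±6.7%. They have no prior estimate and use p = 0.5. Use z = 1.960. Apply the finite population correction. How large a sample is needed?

Unadjusted: n₀ = 1.960² × 0.50 × 0.50 / 0.067² ≈ 213.95, so n₀ = 214.
Finite population correction with N = 840: n = n₀ / (1 + (n₀−1)/N) = 214 / (1 + 213/840) = 214 / 1.2536 ≈ 170.71.
Rounding up, n = 171.

171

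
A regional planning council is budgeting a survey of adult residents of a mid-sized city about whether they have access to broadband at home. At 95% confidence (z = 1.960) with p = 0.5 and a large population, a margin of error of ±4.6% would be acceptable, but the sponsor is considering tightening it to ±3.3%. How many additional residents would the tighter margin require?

428

At ±4.6%: n = 1.960² × 0.2500 / 0.046² ≈ 453.88 → 454.
At ±3.3%: n = 1.960² × 0.2500 / 0.033² ≈ 881.91 → 882.
Additional respondents: 882 − 454 = 428.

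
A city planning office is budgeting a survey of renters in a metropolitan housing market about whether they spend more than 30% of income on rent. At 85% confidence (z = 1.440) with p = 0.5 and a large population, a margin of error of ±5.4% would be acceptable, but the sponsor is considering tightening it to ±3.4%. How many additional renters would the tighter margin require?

271

At ±5.4%: n = 1.440² × 0.2500 / 0.054² ≈ 177.78 → 178.
At ±3.4%: n = 1.440² × 0.2500 / 0.034² ≈ 448.44 → 449.
Additional respondents: 449 − 178 = 271.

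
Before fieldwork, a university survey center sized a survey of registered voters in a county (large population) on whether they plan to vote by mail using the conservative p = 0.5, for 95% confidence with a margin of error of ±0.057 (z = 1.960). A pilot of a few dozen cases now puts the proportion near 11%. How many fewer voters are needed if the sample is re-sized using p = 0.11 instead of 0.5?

Conservative (p = 0.5): n = 1.960² × 0.25 / 0.057² ≈ 295.60 → 296.
Using p = 0.11: p(1−p) = 0.0979, so n = 1.960² × 0.0979 / 0.057² ≈ 115.76 → 116.
Reduction: 296 − 116 = 180.

180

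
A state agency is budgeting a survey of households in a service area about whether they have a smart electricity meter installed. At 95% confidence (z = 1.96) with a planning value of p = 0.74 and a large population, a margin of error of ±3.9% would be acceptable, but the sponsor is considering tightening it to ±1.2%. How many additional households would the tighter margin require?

4647

At ±3.9%: n = 1.96² × 0.1924 / 0.039² ≈ 485.95 → 486.
At ±1.2%: n = 1.96² × 0.1924 / 0.012² ≈ 5132.80 → 5133.
Additional respondents: 5133 − 486 = 4647.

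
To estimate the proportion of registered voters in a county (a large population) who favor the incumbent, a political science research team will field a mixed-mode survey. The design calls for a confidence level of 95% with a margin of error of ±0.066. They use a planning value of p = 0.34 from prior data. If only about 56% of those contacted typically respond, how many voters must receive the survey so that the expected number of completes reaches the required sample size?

For 95% confidence, z = 1.960.
Completed interviews needed: n₀ = 1.960² × 0.2244 / 0.066² ≈ 197.90 → 198.
At a 56% response rate, contacts needed = 198 / 0.56 ≈ 353.57 → 354.

354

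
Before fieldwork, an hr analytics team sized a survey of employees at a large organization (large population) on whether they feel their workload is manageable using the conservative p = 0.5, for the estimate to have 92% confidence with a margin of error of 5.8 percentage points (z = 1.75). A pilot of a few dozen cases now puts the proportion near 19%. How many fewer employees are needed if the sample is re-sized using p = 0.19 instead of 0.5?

87

Conservative (p = 0.5): n = 1.75² × 0.25 / 0.058² ≈ 227.59 → 228.
Using p = 0.19: p(1−p) = 0.1539, so n = 1.75² × 0.1539 / 0.058² ≈ 140.11 → 141.
Reduction: 228 − 141 = 87.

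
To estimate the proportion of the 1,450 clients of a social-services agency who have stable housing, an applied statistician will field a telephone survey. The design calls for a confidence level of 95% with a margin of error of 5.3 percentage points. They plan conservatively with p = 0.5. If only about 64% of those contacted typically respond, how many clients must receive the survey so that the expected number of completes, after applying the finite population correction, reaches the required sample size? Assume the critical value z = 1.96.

433

Completed interviews needed (unadjusted): n₀ = 1.96² × 0.2500 / 0.053² ≈ 341.90 → 342.
FPC for N = 1,450: n = 342 / (1 + 341/1450) = 342 / 1.2352 ≈ 276.88 → 277.
At a 64% response rate, contacts needed = 277 / 0.64 ≈ 432.81 → 433.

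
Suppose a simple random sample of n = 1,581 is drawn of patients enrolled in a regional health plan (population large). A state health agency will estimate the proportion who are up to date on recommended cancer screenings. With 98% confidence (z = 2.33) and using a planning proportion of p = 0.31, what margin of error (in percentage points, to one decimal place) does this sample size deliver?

2.7

SE(p̂) = √[p(1−p)/n] = √[0.2139/1581] = 0.01163.
E = z × SE = 2.33 × 0.01163 = 0.02710, or 2.7 percentage points.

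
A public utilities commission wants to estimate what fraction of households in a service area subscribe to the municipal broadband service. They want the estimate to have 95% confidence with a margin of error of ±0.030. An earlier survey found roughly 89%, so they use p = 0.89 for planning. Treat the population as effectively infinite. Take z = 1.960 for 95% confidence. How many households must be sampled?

418

With p = 0.89, p(1−p) = 0.0979.
n = z²·p(1−p)/E² = 1.960² × 0.0979 / 0.030² = 3.8416 × 0.0979 / 0.000900 ≈ 417.88.
Rounding up gives n = 418.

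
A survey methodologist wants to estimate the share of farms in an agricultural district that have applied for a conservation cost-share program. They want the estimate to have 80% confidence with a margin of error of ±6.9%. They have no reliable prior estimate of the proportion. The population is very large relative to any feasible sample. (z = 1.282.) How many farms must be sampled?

With no prior estimate, use p = 0.5, giving p(1−p) = 0.25.
n = z²·p(1−p)/E² = 1.282² × 0.2500 / 0.069² = 1.6435 × 0.2500 / 0.004761 ≈ 86.30.
Rounding up gives n = 87.

87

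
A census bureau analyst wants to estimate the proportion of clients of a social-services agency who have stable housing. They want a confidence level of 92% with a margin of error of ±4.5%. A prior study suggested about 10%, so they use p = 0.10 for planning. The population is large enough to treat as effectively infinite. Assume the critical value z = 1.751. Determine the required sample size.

With p = 0.10, p(1−p) = 0.0900.
n = z²·p(1−p)/E² = 1.751² × 0.0900 / 0.045² = 3.0660 × 0.0900 / 0.002025 ≈ 136.27.
Rounding up gives n = 137.

137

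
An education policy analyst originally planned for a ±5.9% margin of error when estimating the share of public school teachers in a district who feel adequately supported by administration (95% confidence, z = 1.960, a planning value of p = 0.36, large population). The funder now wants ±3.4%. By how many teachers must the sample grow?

At ±5.9%: n = 1.960² × 0.2304 / 0.059² ≈ 254.27 → 255.
At ±3.4%: n = 1.960² × 0.2304 / 0.034² ≈ 765.66 → 766.
Additional respondents: 766 − 255 = 511.

511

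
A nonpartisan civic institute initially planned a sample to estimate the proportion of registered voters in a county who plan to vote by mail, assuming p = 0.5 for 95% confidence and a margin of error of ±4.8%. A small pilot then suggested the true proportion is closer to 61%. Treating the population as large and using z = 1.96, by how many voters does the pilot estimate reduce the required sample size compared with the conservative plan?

Conservative (p = 0.5): n = 1.96² × 0.25 / 0.048² ≈ 416.84 → 417.
Using p = 0.61: p(1−p) = 0.2379, so n = 1.96² × 0.2379 / 0.048² ≈ 396.67 → 397.
Reduction: 417 − 397 = 20.

20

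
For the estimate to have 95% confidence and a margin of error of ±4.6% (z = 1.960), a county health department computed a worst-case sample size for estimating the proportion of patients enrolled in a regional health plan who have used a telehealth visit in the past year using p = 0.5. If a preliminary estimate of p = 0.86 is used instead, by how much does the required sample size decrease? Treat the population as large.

235

Conservative (p = 0.5): n = 1.960² × 0.25 / 0.046² ≈ 453.88 → 454.
Using p = 0.86: p(1−p) = 0.1204, so n = 1.960² × 0.1204 / 0.046² ≈ 218.59 → 219.
Reduction: 454 − 219 = 235.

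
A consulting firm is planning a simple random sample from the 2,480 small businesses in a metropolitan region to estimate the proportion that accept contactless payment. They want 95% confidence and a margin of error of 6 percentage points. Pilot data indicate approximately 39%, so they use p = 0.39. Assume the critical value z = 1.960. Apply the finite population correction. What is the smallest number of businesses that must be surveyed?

231

Unadjusted: n₀ = 1.960² × 0.39 × 0.61 / 0.060² ≈ 253.87, so n₀ = 254.
Finite population correction with N = 2,480: n = n₀ / (1 + (n₀−1)/N) = 254 / (1 + 253/2480) = 254 / 1.1020 ≈ 230.49.
Rounding up, n = 231.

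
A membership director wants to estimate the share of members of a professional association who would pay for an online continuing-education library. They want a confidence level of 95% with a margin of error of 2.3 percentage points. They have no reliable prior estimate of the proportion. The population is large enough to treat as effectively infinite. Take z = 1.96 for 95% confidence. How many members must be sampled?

With no prior estimate, use p = 0.5, giving p(1−p) = 0.25.
n = z²·p(1−p)/E² = 1.96² × 0.2500 / 0.023² = 3.8416 × 0.2500 / 0.000529 ≈ 1815.50.
Rounding up gives n = 1816.

1816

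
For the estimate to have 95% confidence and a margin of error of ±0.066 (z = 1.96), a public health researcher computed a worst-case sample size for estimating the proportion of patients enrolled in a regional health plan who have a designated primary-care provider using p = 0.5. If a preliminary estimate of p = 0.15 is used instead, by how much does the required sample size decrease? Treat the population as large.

Conservative (p = 0.5): n = 1.96² × 0.25 / 0.066² ≈ 220.48 → 221.
Using p = 0.15: p(1−p) = 0.1275, so n = 1.96² × 0.1275 / 0.066² ≈ 112.44 → 113.
Reduction: 221 − 113 = 108.

108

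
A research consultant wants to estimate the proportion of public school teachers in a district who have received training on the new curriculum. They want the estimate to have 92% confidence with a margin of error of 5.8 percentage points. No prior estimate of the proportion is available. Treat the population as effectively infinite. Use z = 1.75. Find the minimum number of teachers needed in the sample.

228

With no prior estimate, use p = 0.5, giving p(1−p) = 0.25.
n = z²·p(1−p)/E² = 1.75² × 0.2500 / 0.058² = 3.0625 × 0.2500 / 0.003364 ≈ 227.59.
Rounding up gives n = 228.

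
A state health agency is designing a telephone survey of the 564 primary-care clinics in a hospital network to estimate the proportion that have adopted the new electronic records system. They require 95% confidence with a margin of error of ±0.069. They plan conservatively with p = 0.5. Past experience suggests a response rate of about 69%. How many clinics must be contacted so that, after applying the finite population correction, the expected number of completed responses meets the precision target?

216

For 95% confidence, z = 1.96.
Completed interviews needed (unadjusted): n₀ = 1.96² × 0.2500 / 0.069² ≈ 201.72 → 202.
FPC for N = 564: n = 202 / (1 + 201/564) = 202 / 1.3564 ≈ 148.93 → 149.
At a 69% response rate, contacts needed = 149 / 0.69 ≈ 215.94 → 216.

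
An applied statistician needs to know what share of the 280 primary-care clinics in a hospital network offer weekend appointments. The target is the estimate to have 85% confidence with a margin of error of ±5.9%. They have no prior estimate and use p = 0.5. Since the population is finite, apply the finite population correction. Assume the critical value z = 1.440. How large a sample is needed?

Unadjusted: n₀ = 1.440² × 0.50 × 0.50 / 0.059² ≈ 148.92, so n₀ = 149.
Finite population correction with N = 280: n = n₀ / (1 + (n₀−1)/N) = 149 / (1 + 148/280) = 149 / 1.5286 ≈ 97.48.
Rounding up, n = 98.

98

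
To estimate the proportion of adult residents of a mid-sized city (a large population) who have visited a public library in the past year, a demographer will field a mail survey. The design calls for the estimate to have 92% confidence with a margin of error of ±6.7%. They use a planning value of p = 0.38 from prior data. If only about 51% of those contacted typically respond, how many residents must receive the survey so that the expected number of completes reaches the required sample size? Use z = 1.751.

316

Completed interviews needed: n₀ = 1.751² × 0.2356 / 0.067² ≈ 160.92 → 161.
At a 51% response rate, contacts needed = 161 / 0.51 ≈ 315.69 → 316.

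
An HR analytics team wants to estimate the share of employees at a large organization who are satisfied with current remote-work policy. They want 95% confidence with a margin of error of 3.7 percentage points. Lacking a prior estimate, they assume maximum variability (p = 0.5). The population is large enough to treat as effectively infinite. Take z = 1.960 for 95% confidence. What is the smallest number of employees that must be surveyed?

With p = 0.5, p(1−p) = 0.25.
n = z²·p(1−p)/E² = 1.960² × 0.2500 / 0.037² = 3.8416 × 0.2500 / 0.001369 ≈ 701.53.
Rounding up gives n = 702.

702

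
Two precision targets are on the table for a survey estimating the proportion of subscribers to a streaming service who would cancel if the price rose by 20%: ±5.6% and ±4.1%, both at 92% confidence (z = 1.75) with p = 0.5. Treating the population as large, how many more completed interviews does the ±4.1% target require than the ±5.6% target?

211

At ±5.6%: n = 1.75² × 0.2500 / 0.056² ≈ 244.14 → 245.
At ±4.1%: n = 1.75² × 0.2500 / 0.041² ≈ 455.46 → 456.
Additional respondents: 456 − 245 = 211.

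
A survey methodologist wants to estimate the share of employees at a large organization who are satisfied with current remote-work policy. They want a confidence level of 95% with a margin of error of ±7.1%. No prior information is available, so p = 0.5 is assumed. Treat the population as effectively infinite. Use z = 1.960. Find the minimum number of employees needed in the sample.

191

With p = 0.5, p(1−p) = 0.25.
n = z²·p(1−p)/E² = 1.960² × 0.2500 / 0.071² = 3.8416 × 0.2500 / 0.005041 ≈ 190.52.
Rounding up gives n = 191.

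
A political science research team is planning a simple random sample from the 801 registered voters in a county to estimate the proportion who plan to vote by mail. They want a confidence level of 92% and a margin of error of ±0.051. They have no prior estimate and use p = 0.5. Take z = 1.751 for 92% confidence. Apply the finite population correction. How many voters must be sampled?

216

Unadjusted: n₀ = 1.751² × 0.50 × 0.50 / 0.051² ≈ 294.69, so n₀ = 295.
Finite population correction with N = 801: n = n₀ / (1 + (n₀−1)/N) = 295 / (1 + 294/801) = 295 / 1.3670 ≈ 215.79.
Rounding up, n = 216.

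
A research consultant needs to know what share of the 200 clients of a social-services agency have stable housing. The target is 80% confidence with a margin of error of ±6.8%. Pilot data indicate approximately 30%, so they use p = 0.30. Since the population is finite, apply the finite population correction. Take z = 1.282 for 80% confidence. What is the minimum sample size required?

55

Unadjusted: n₀ = 1.282² × 0.30 × 0.70 / 0.068² ≈ 74.64, so n₀ = 75.
Finite population correction with N = 200: n = n₀ / (1 + (n₀−1)/N) = 75 / (1 + 74/200) = 75 / 1.3700 ≈ 54.74.
Rounding up, n = 55.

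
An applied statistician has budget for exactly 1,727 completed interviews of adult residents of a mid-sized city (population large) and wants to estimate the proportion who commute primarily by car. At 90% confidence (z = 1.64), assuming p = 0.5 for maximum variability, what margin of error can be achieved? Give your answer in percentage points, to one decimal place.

SE(p̂) = √[p(1−p)/n] = √[0.2500/1727] = 0.01203.
E = z × SE = 1.64 × 0.01203 = 0.01973, or 2.0 percentage points.

2.0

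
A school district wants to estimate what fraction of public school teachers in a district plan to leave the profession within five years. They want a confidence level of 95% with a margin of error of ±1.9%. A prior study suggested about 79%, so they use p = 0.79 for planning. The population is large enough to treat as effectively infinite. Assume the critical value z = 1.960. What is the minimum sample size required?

With p = 0.79, p(1−p) = 0.1659.
n = z²·p(1−p)/E² = 1.960² × 0.1659 / 0.019² = 3.8416 × 0.1659 / 0.000361 ≈ 1765.43.
Rounding up gives n = 1766.

1766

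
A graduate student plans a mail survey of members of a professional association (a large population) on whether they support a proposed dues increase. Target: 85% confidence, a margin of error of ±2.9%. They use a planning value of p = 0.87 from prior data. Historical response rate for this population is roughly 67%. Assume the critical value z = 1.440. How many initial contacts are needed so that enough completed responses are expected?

417

Completed interviews needed: n₀ = 1.440² × 0.1131 / 0.029² ≈ 278.86 → 279.
At a 67% response rate, contacts needed = 279 / 0.67 ≈ 416.42 → 417.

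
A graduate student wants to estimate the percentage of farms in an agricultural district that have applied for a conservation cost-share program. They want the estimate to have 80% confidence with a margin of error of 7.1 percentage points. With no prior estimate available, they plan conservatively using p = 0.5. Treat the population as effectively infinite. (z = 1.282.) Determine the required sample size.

With p = 0.5, p(1−p) = 0.25.
n = z²·p(1−p)/E² = 1.282² × 0.2500 / 0.071² = 1.6435 × 0.2500 / 0.005041 ≈ 81.51.
Rounding up gives n = 82.

82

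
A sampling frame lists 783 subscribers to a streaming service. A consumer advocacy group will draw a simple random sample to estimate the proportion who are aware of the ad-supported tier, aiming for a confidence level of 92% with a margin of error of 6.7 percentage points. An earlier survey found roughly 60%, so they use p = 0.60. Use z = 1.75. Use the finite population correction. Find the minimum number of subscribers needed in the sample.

Unadjusted: n₀ = 1.75² × 0.60 × 0.40 / 0.067² ≈ 163.73, so n₀ = 164.
Finite population correction with N = 783: n = n₀ / (1 + (n₀−1)/N) = 164 / (1 + 163/783) = 164 / 1.2082 ≈ 135.74.
Rounding up, n = 136.

136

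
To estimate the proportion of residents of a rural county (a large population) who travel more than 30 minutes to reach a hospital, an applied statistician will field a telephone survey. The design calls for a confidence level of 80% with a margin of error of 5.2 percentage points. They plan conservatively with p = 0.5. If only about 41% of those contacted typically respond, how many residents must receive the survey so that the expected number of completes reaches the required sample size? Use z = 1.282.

Completed interviews needed: n₀ = 1.282² × 0.2500 / 0.052² ≈ 151.95 → 152.
At a 41% response rate, contacts needed = 152 / 0.41 ≈ 370.73 → 371.

371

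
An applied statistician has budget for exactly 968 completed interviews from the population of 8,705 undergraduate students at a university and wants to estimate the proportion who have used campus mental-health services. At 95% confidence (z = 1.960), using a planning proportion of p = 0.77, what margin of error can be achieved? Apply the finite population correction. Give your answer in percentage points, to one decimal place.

2.5

Finite-population factor: (N−n)/(N−1) = (8705−968)/(8705−1) = 0.8889.
SE(p̂) = √[p(1−p)/n · (N−n)/(N−1)] = √[0.1771/968 × 0.8889] = 0.01275.
E = z × SE = 1.960 × 0.01275 = 0.02500 ≈ 2.5 percentage points.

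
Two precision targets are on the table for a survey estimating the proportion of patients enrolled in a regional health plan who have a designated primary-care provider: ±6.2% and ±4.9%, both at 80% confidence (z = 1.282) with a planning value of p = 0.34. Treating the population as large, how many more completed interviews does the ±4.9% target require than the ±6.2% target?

58

At ±6.2%: n = 1.282² × 0.2244 / 0.062² ≈ 95.94 → 96.
At ±4.9%: n = 1.282² × 0.2244 / 0.049² ≈ 153.61 → 154.
Additional respondents: 154 − 96 = 58.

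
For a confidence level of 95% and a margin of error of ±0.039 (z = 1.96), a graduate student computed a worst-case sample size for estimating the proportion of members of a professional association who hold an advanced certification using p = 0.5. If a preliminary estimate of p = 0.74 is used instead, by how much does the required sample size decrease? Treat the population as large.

146

Conservative (p = 0.5): n = 1.96² × 0.25 / 0.039² ≈ 631.43 → 632.
Using p = 0.74: p(1−p) = 0.1924, so n = 1.96² × 0.1924 / 0.039² ≈ 485.95 → 486.
Reduction: 632 − 486 = 146.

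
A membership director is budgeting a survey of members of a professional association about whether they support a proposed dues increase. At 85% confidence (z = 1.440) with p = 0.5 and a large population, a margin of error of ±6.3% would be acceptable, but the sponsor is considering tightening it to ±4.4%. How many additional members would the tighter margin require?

At ±6.3%: n = 1.440² × 0.2500 / 0.063² ≈ 130.61 → 131.
At ±4.4%: n = 1.440² × 0.2500 / 0.044² ≈ 267.77 → 268.
Additional respondents: 268 − 131 = 137.

137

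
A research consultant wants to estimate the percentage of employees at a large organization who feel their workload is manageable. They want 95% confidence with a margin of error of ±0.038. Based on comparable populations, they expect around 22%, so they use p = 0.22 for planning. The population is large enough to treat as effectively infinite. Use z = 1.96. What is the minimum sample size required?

457

With p = 0.22, p(1−p) = 0.1716.
n = z²·p(1−p)/E² = 1.96² × 0.1716 / 0.038² = 3.8416 × 0.1716 / 0.001444 ≈ 456.52.
Rounding up gives n = 457.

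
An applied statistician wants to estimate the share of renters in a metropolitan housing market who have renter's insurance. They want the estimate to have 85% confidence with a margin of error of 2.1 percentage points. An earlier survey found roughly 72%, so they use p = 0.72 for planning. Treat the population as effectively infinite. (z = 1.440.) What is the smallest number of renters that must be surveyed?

With p = 0.72, p(1−p) = 0.2016.
n = z²·p(1−p)/E² = 1.440² × 0.2016 / 0.021² = 2.0736 × 0.2016 / 0.000441 ≈ 947.93.
Rounding up gives n = 948.

948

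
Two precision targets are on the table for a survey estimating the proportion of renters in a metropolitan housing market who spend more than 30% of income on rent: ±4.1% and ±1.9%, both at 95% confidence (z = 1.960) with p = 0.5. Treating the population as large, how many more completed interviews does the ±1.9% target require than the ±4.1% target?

2089

At ±4.1%: n = 1.960² × 0.2500 / 0.041² ≈ 571.33 → 572.
At ±1.9%: n = 1.960² × 0.2500 / 0.019² ≈ 2660.39 → 2661.
Additional respondents: 2661 − 572 = 2089.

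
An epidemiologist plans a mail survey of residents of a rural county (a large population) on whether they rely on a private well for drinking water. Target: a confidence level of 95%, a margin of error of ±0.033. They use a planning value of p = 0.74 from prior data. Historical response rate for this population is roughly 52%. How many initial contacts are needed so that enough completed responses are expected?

For 95% confidence, z = 1.960.
Completed interviews needed: n₀ = 1.960² × 0.1924 / 0.033² ≈ 678.72 → 679.
At a 52% response rate, contacts needed = 679 / 0.52 ≈ 1305.77 → 1306.

1306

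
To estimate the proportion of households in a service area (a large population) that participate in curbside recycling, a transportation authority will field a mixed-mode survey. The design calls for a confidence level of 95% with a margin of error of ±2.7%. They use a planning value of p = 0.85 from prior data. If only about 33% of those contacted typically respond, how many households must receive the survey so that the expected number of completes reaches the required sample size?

For 95% confidence, z = 1.960.
Completed interviews needed: n₀ = 1.960² × 0.1275 / 0.027² ≈ 671.88 → 672.
At a 33% response rate, contacts needed = 672 / 0.33 ≈ 2036.36 → 2037.

2037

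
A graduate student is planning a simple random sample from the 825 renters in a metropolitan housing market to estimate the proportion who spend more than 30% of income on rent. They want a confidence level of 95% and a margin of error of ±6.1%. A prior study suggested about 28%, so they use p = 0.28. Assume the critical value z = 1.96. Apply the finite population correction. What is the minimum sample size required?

167

Unadjusted: n₀ = 1.96² × 0.28 × 0.72 / 0.061² ≈ 208.13, so n₀ = 209.
Finite population correction with N = 825: n = n₀ / (1 + (n₀−1)/N) = 209 / (1 + 208/825) = 209 / 1.2521 ≈ 166.92.
Rounding up, n = 167.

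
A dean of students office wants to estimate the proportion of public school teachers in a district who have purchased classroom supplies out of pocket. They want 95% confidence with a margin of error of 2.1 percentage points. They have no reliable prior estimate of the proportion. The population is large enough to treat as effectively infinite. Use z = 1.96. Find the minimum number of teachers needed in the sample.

2178

With no prior estimate, use p = 0.5, giving p(1−p) = 0.25.
n = z²·p(1−p)/E² = 1.96² × 0.2500 / 0.021² = 3.8416 × 0.2500 / 0.000441 ≈ 2177.78.
Rounding up gives n = 2178.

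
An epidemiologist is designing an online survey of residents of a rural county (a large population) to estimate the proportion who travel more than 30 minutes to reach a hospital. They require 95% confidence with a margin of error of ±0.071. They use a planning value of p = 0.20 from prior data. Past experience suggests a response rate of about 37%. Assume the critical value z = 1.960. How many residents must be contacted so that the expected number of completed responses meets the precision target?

Completed interviews needed: n₀ = 1.960² × 0.1600 / 0.071² ≈ 121.93 → 122.
At a 37% response rate, contacts needed = 122 / 0.37 ≈ 329.73 → 330.

330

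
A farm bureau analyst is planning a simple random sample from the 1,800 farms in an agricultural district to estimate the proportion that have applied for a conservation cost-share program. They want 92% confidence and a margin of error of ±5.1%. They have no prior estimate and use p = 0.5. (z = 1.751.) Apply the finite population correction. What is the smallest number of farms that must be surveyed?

254

Unadjusted: n₀ = 1.751² × 0.50 × 0.50 / 0.051² ≈ 294.69, so n₀ = 295.
Finite population correction with N = 1,800: n = n₀ / (1 + (n₀−1)/N) = 295 / (1 + 294/1800) = 295 / 1.1633 ≈ 253.58.
Rounding up, n = 254.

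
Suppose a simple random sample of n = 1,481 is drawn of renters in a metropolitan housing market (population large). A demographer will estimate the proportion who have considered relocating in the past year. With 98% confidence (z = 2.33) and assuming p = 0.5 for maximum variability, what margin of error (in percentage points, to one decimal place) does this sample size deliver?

3.0

SE(p̂) = √[p(1−p)/n] = √[0.2500/1481] = 0.01299.
E = z × SE = 2.33 × 0.01299 = 0.03027, or 3.0 percentage points.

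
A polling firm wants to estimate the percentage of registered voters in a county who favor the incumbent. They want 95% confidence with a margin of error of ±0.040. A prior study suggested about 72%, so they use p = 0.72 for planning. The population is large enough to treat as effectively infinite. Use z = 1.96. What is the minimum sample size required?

With p = 0.72, p(1−p) = 0.2016.
n = z²·p(1−p)/E² = 1.96² × 0.2016 / 0.040² = 3.8416 × 0.2016 / 0.001600 ≈ 484.04.
Rounding up gives n = 485.

485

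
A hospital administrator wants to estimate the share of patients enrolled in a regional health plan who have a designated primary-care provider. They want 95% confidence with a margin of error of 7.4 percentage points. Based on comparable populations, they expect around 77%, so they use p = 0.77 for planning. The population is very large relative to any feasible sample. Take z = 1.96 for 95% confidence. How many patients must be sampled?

With p = 0.77, p(1−p) = 0.1771.
n = z²·p(1−p)/E² = 1.96² × 0.1771 / 0.074² = 3.8416 × 0.1771 / 0.005476 ≈ 124.24.
Rounding up gives n = 125.

125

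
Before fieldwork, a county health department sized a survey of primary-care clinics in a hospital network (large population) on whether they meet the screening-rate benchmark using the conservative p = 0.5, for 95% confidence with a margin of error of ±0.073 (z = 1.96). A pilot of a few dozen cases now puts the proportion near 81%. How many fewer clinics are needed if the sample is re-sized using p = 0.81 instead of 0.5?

Conservative (p = 0.5): n = 1.96² × 0.25 / 0.073² ≈ 180.22 → 181.
Using p = 0.81: p(1−p) = 0.1539, so n = 1.96² × 0.1539 / 0.073² ≈ 110.94 → 111.
Reduction: 181 − 111 = 70.

70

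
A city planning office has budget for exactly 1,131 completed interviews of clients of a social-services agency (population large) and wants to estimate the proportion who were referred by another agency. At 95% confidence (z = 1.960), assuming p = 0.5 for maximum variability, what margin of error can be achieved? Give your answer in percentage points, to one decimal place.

2.9

SE(p̂) = √[p(1−p)/n] = √[0.2500/1131] = 0.01487.
E = z × SE = 1.960 × 0.01487 = 0.02914, or 2.9 percentage points.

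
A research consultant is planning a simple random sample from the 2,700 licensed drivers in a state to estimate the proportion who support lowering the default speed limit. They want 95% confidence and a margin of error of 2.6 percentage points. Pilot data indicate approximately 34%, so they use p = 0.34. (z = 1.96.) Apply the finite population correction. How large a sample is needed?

Unadjusted: n₀ = 1.96² × 0.34 × 0.66 / 0.026² ≈ 1275.23, so n₀ = 1276.
Finite population correction with N = 2,700: n = n₀ / (1 + (n₀−1)/N) = 1276 / (1 + 1275/2700) = 1276 / 1.4722 ≈ 866.72.
Rounding up, n = 867.

867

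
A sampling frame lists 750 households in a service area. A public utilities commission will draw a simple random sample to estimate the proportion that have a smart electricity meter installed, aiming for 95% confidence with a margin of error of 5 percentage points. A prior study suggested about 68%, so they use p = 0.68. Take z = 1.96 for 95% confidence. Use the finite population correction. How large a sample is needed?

Unadjusted: n₀ = 1.96² × 0.68 × 0.32 / 0.050² ≈ 334.37, so n₀ = 335.
Finite population correction with N = 750: n = n₀ / (1 + (n₀−1)/N) = 335 / (1 + 334/750) = 335 / 1.4453 ≈ 231.78.
Rounding up, n = 232.

232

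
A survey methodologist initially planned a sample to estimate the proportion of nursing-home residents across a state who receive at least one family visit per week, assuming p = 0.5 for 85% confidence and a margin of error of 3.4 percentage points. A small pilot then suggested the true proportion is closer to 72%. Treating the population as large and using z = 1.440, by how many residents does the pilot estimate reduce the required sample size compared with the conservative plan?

Conservative (p = 0.5): n = 1.440² × 0.25 / 0.034² ≈ 448.44 → 449.
Using p = 0.72: p(1−p) = 0.2016, so n = 1.440² × 0.2016 / 0.034² ≈ 361.62 → 362.
Reduction: 449 − 362 = 87.

87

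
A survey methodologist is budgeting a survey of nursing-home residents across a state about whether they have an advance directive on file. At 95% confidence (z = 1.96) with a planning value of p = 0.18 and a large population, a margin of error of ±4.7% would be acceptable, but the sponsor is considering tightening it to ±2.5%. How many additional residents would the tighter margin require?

At ±4.7%: n = 1.96² × 0.1476 / 0.047² ≈ 256.69 → 257.
At ±2.5%: n = 1.96² × 0.1476 / 0.025² ≈ 907.23 → 908.
Additional respondents: 908 − 257 = 651.

651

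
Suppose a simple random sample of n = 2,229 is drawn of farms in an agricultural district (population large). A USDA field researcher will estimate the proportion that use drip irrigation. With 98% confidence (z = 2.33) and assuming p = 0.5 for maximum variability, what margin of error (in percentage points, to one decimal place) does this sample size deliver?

2.5

SE(p̂) = √[p(1−p)/n] = √[0.2500/2229] = 0.01059.
E = z × SE = 2.33 × 0.01059 = 0.02468, or 2.5 percentage points.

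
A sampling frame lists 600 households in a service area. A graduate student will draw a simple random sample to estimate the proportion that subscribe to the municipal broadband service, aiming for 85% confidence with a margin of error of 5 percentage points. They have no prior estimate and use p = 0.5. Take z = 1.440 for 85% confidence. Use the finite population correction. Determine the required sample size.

155

Unadjusted: n₀ = 1.440² × 0.50 × 0.50 / 0.050² ≈ 207.36, so n₀ = 208.
Finite population correction with N = 600: n = n₀ / (1 + (n₀−1)/N) = 208 / (1 + 207/600) = 208 / 1.3450 ≈ 154.65.
Rounding up, n = 155.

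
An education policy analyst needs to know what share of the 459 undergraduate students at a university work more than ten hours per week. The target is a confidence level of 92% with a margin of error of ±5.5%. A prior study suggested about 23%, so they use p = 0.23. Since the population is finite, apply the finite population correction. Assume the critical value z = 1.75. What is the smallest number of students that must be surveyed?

130

Unadjusted: n₀ = 1.75² × 0.23 × 0.77 / 0.055² ≈ 179.30, so n₀ = 180.
Finite population correction with N = 459: n = n₀ / (1 + (n₀−1)/N) = 180 / (1 + 179/459) = 180 / 1.3900 ≈ 129.50.
Rounding up, n = 130.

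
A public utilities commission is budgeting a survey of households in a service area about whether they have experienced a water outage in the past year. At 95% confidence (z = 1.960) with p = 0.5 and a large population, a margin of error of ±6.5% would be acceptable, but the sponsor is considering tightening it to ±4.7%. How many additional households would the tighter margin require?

207

At ±6.5%: n = 1.960² × 0.2500 / 0.065² ≈ 227.31 → 228.
At ±4.7%: n = 1.960² × 0.2500 / 0.047² ≈ 434.77 → 435.
Additional respondents: 435 − 228 = 207.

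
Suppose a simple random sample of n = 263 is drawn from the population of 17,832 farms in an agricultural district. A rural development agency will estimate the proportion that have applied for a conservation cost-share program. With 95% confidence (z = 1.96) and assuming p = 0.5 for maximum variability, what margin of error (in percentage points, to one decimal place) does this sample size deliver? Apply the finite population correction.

Finite-population factor: (N−n)/(N−1) = (17832−263)/(17832−1) = 0.9853.
SE(p̂) = √[p(1−p)/n · (N−n)/(N−1)] = √[0.2500/263 × 0.9853] = 0.03060.
E = z × SE = 1.96 × 0.03060 = 0.05998 ≈ 6.0 percentage points.

6.0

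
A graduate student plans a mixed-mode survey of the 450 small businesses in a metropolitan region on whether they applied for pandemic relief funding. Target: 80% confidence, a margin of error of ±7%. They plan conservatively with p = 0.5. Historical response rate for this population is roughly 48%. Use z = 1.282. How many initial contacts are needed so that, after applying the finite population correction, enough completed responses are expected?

Completed interviews needed (unadjusted): n₀ = 1.282² × 0.2500 / 0.070² ≈ 83.85 → 84.
FPC for N = 450: n = 84 / (1 + 83/450) = 84 / 1.1844 ≈ 70.92 → 71.
At a 48% response rate, contacts needed = 71 / 0.48 ≈ 147.92 → 148.

148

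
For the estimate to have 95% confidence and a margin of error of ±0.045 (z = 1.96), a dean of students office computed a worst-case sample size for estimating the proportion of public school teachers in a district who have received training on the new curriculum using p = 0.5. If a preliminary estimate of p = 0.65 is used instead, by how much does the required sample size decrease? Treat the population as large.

Conservative (p = 0.5): n = 1.96² × 0.25 / 0.045² ≈ 474.27 → 475.
Using p = 0.65: p(1−p) = 0.2275, so n = 1.96² × 0.2275 / 0.045² ≈ 431.59 → 432.
Reduction: 475 − 432 = 43.

43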